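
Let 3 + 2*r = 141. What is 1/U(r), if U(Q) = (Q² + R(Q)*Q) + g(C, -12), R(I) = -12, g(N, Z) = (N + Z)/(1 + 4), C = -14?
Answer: 5/19639 ≈ 0.00025460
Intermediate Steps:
r = 69 (r = -3/2 + (½)*141 = -3/2 + 141/2 = 69)
g(N, Z) = N/5 + Z/5 (g(N, Z) = (N + Z)/5 = (N + Z)*(⅕) = N/5 + Z/5)
U(Q) = -26/5 + Q² - 12*Q (U(Q) = (Q² - 12*Q) + ((⅕)*(-14) + (⅕)*(-12)) = (Q² - 12*Q) + (-14/5 - 12/5) = (Q² - 12*Q) - 26/5 = -26/5 + Q² - 12*Q)
1/U(r) = 1/(-26/5 + 69² - 12*69) = 1/(-26/5 + 4761 - 828) = 1/(19639/5) = 5/19639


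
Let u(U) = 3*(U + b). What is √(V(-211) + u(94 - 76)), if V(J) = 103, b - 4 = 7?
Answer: √190 ≈ 13.784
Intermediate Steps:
b = 11 (b = 4 + 7 = 11)
u(U) = 33 + 3*U (u(U) = 3*(U + 11) = 3*(11 + U) = 33 + 3*U)
√(V(-211) + u(94 - 76)) = √(103 + (33 + 3*(94 - 76))) = √(103 + (33 + 3*18)) = √(103 + (33 + 54)) = √(103 + 87) = √190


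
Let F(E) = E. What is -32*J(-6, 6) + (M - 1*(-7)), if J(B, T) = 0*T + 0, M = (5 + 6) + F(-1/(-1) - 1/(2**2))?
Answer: 75/4 ≈ 18.750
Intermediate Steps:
M = 47/4 (M = (5 + 6) + (-1/(-1) - 1/(2**2)) = 11 + (-1*(-1) - 1/4) = 11 + (1 - 1*1/4) = 11 + (1 - 1/4) = 11 + 3/4 = 47/4 ≈ 11.750)
J(B, T) = 0 (J(B, T) = 0 + 0 = 0)
-32*J(-6, 6) + (M - 1*(-7)) = -32*0 + (47/4 - 1*(-7)) = 0 + (47/4 + 7) = 0 + 75/4 = 75/4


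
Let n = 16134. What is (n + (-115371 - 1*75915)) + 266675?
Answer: 91523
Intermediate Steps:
(n + (-115371 - 1*75915)) + 266675 = (16134 + (-115371 - 1*75915)) + 266675 = (16134 + (-115371 - 75915)) + 266675 = (16134 - 191286) + 266675 = -175152 + 266675 = 91523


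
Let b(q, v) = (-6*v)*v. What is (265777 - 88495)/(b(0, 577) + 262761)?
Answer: -19698/192757 ≈ -0.10219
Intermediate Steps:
b(q, v) = -6*v**2
(265777 - 88495)/(b(0, 577) + 262761) = (265777 - 88495)/(-6*577**2 + 262761) = 177282/(-6*332929 + 262761) = 177282/(-1997574 + 262761) = 177282/(-1734813) = 177282*(-1/1734813) = -19698/192757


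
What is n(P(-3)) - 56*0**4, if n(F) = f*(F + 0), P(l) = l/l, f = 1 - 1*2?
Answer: -1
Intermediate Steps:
f = -1 (f = 1 - 2 = -1)
P(l) = 1
n(F) = -F (n(F) = -(F + 0) = -F)
n(P(-3)) - 56*0**4 = -1*1 - 56*0**4 = -1 - 56*0 = -1 + 0 = -1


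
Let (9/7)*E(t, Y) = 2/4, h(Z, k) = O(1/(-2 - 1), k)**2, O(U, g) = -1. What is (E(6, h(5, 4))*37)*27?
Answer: 777/2 ≈ 388.50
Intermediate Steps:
h(Z, k) = 1 (h(Z, k) = (-1)**2 = 1)
E(t, Y) = 7/18 (E(t, Y) = 7*(2/4)/9 = 7*(2*(1/4))/9 = (7/9)*(1/2) = 7/18)
(E(6, h(5, 4))*37)*27 = ((7/18)*37)*27 = (259/18)*27 = 777/2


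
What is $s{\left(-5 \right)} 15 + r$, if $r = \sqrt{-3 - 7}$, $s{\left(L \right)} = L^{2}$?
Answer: $375 + i \sqrt{10} \approx 375.0 + 3.1623 i$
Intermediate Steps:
$r = i \sqrt{10}$ ($r = \sqrt{-10} = i \sqrt{10} \approx 3.1623 i$)
$s{\left(-5 \right)} 15 + r = \left(-5\right)^{2} \cdot 15 + i \sqrt{10} = 25 \cdot 15 + i \sqrt{10} = 375 + i \sqrt{10}$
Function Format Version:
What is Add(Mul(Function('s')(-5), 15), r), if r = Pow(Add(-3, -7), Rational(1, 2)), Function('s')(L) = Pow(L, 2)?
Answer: Add(375, Mul(I, Pow(10, Rational(1, 2)))) ≈ Add(375.00, Mul(3.1623, I))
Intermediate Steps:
r = Mul(I, Pow(10, Rational(1, 2))) (r = Pow(-10, Rational(1, 2)) = Mul(I, Pow(10, Rational(1, 2))) ≈ Mul(3.1623, I))
Add(Mul(Function('s')(-5), 15), r) = Add(Mul(Pow(-5, 2), 15), Mul(I, Pow(10, Rational(1, 2)))) = Add(Mul(25, 15), Mul(I, Pow(10, Rational(1, 2)))) = Add(375, Mul(I, Pow(10, Rational(1, 2))))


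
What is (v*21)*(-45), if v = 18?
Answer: -17010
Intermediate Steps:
(v*21)*(-45) = (18*21)*(-45) = 378*(-45) = -17010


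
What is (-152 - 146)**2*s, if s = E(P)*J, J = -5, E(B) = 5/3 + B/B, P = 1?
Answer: -3552160/3 ≈ -1.1841e+6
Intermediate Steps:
E(B) = 8/3 (E(B) = 5*(1/3) + 1 = 5/3 + 1 = 8/3)
s = -40/3 (s = (8/3)*(-5) = -40/3 ≈ -13.333)
(-152 - 146)**2*s = (-152 - 146)**2*(-40/3) = (-298)**2*(-40/3) = 88804*(-40/3) = -3552160/3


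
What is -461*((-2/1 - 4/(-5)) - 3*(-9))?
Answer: -59469/5 ≈ -11894.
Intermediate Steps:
-461*((-2/1 - 4/(-5)) - 3*(-9)) = -461*((-2*1 - 4*(-⅕)) + 27) = -461*((-2 + ⅘) + 27) = -461*(-6/5 + 27) = -461*129/5 = -59469/5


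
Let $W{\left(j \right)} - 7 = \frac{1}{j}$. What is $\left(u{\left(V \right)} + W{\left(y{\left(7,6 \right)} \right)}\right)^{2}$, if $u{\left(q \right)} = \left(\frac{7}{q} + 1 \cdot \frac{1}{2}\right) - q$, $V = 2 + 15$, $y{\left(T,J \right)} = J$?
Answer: $\frac{207025}{2601} \approx 79.594$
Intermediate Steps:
$W{\left(j \right)} = 7 + \frac{1}{j}$
$V = 17$
$u{\left(q \right)} = \frac{1}{2} - q + \frac{7}{q}$ ($u{\left(q \right)} = \left(\frac{7}{q} + 1 \cdot \frac{1}{2}\right) - q = \left(\frac{7}{q} + \frac{1}{2}\right) - q = \left(\frac{1}{2} + \frac{7}{q}\right) - q = \frac{1}{2} - q + \frac{7}{q}$)
$\left(u{\left(V \right)} + W{\left(y{\left(7,6 \right)} \right)}\right)^{2} = \left(\left(\frac{1}{2} - 17 + \frac{7}{17}\right) + \left(7 + \frac{1}{6}\right)\right)^{2} = \left(\left(\frac{1}{2} - 17 + 7 \cdot \frac{1}{17}\right) + \left(7 + \frac{1}{6}\right)\right)^{2} = \left(\left(\frac{1}{2} - 17 + \frac{7}{17}\right) + \frac{43}{6}\right)^{2} = \left(- \frac{547}{34} + \frac{43}{6}\right)^{2} = \left(- \frac{455}{51}\right)^{2} = \frac{207025}{2601}$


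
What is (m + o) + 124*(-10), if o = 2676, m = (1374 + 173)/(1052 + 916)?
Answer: 2827595/1968 ≈ 1436.8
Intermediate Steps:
m = 1547/1968 ≈ 0.78608
(m + o) + 124*(-10) = (1547/1968 + 2676) + 124*(-10) = 5267915/1968 - 1240 = 2827595/1968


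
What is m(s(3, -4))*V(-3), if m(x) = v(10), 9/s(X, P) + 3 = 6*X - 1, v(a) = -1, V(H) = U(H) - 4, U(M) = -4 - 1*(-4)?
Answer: 4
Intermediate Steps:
U(M) = 0 (U(M) = -4 + 4 = 0)
V(H) = -4 (V(H) = 0 - 4 = -4)
s(X, P) = 9/(-4 + 6*X) (s(X, P) = 9/(-3 + (6*X - 1)) = 9/(-3 + (-1 + 6*X)) = 9/(-4 + 6*X))
m(x) = -1
m(s(3, -4))*V(-3) = -1*(-4) = 4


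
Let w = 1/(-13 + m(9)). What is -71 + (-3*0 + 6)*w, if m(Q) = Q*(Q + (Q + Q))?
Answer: -8162/115 ≈ -70.974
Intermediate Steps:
m(Q) = 3*Q² (m(Q) = Q*(Q + 2*Q) = Q*(3*Q) = 3*Q²)
w = 1/230 (w = 1/(-13 + 3*9²) = 1/(-13 + 3*81) = 1/(-13 + 243) = 1/230 ≈ 0.0043478)
-71 + (-3*0 + 6)*w = -71 + (-3*0 + 6)*(1/230) = -71 + (0 + 6)*(1/230) = -71 + 6*(1/230) = -71 + 3/115 = -8162/115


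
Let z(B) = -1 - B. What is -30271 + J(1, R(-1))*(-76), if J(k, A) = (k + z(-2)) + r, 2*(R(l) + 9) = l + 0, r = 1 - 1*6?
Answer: -30043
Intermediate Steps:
r = -5 (r = 1 - 6 = -5)
R(l) = -9 + l/2 (R(l) = -9 + (l + 0)/2 = -9 + l/2)
J(k, A) = -4 + k (J(k, A) = (k + (-1 - 1*(-2))) - 5 = (k + (-1 + 2)) - 5 = (k + 1) - 5 = (1 + k) - 5 = -4 + k)
-30271 + J(1, R(-1))*(-76) = -30271 + (-4 + 1)*(-76) = -30271 - 3*(-76) = -30271 + 228 = -30043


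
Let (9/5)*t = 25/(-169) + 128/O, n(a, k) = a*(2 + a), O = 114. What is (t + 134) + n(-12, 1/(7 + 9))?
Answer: 22067993/86697 ≈ 254.54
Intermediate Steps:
t = 46955/86697 (t = 5*(25/(-169) + 128/114)/9 = 5*(25*(-1/169) + 128*(1/114))/9 = 5*(-25/169 + 64/57)/9 = (5/9)*(9391/9633) = 46955/86697 ≈ 0.54160)
(t + 134) + n(-12, 1/(7 + 9)) = (46955/86697 + 134) - 12*(2 - 12) = 11664353/86697 - 12*(-10) = 11664353/86697 + 120 = 22067993/86697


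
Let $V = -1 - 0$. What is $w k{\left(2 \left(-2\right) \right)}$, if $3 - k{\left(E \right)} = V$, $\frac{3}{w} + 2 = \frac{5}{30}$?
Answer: $- \frac{72}{11} \approx -6.5455$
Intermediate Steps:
$w = - \frac{18}{11}$ ($w = \frac{3}{-2 + \frac{5}{30}} = \frac{3}{-2 + 5 \cdot \frac{1}{30}} = \frac{3}{-2 + \frac{1}{6}} = \frac{3}{- \frac{11}{6}} = 3 \left(- \frac{6}{11}\right) = - \frac{18}{11} \approx -1.6364$)
$V = -1$ ($V = -1 + 0 = -1$)
$k{\left(E \right)} = 4$ ($k{\left(E \right)} = 3 - -1 = 3 + 1 = 4$)
$w k{\left(2 \left(-2\right) \right)} = \left(- \frac{18}{11}\right) 4 = - \frac{72}{11}$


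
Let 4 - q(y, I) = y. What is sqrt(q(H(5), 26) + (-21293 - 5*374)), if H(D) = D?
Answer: 2*I*sqrt(5791) ≈ 152.2*I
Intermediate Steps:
q(y, I) = 4 - y
sqrt(q(H(5), 26) + (-21293 - 5*374)) = sqrt((4 - 1*5) + (-21293 - 5*374)) = sqrt((4 - 5) + (-21293 - 1*1870)) = sqrt(-1 + (-21293 - 1870)) = sqrt(-1 - 23163) = sqrt(-23164) = 2*I*sqrt(5791)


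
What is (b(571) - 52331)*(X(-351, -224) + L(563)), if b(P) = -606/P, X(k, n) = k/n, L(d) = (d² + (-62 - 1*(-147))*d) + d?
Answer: -349388721930239/18272 ≈ -1.9122e+10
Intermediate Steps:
L(d) = d² + 86*d (L(d) = (d² + (-62 + 147)*d) + d = (d² + 85*d) + d = d² + 86*d)
(b(571) - 52331)*(X(-351, -224) + L(563)) = (-606/571 - 52331)*(-351/(-224) + 563*(86 + 563)) = (-606*1/571 - 52331)*(-351*(-1/224) + 563*649) = (-606/571 - 52331)*(351/224 + 365387) = -29881607/571*81847039/224 = -349388721930239/18272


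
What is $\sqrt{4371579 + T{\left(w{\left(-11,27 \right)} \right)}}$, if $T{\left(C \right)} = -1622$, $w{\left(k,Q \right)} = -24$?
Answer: $\sqrt{4369957} \approx 2090.4$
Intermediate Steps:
$\sqrt{4371579 + T{\left(w{\left(-11,27 \right)} \right)}} = \sqrt{4371579 - 1622} = \sqrt{4369957}$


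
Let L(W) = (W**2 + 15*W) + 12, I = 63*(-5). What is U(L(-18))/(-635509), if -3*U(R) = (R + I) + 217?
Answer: -32/1906527 ≈ -1.6784e-5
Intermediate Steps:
I = -315
L(W) = 12 + W**2 + 15*W
U(R) = 98/3 - R/3 (U(R) = -((R - 315) + 217)/3 = -((-315 + R) + 217)/3 = -(-98 + R)/3 = 98/3 - R/3)
U(L(-18))/(-635509) = (98/3 - (12 + (-18)**2 + 15*(-18))/3)/(-635509) = (98/3 - (12 + 324 - 270)/3)*(-1/635509) = (98/3 - 1/3*66)*(-1/635509) = (98/3 - 22)*(-1/635509) = (32/3)*(-1/635509) = -32/1906527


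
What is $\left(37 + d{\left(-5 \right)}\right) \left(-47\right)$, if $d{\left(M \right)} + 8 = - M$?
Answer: $-1598$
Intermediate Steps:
$d{\left(M \right)} = -8 - M$
$\left(37 + d{\left(-5 \right)}\right) \left(-47\right) = \left(37 - 3\right) \left(-47\right) = 34 \left(-47\right) = -1598$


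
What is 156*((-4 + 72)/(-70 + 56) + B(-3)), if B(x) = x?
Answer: -8580/7 ≈ -1225.7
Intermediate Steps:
156*((-4 + 72)/(-70 + 56) + B(-3)) = 156*((-4 + 72)/(-70 + 56) - 3) = 156*(68/(-14) - 3) = 156*(68*(-1/14) - 3) = 156*(-34/7 - 3) = 156*(-55/7) = -8580/7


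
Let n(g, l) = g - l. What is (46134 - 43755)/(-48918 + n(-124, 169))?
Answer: -2379/49211 ≈ -0.048343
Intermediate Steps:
(46134 - 43755)/(-48918 + n(-124, 169)) = (46134 - 43755)/(-48918 + (-124 - 1*169)) = 2379/(-48918 + (-124 - 169)) = 2379/(-48918 - 293) = 2379/(-49211) = 2379*(-1/49211) = -2379/49211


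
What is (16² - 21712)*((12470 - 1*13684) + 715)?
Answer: 10706544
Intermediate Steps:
(16² - 21712)*((12470 - 1*13684) + 715) = (256 - 21712)*((12470 - 13684) + 715) = -21456*(-1214 + 715) = -21456*(-499) = 10706544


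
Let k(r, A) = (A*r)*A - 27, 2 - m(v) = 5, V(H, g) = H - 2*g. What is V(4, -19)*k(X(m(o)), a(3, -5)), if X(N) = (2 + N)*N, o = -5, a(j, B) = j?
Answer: 0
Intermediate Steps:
m(v) = -3 (m(v) = 2 - 1*5 = 2 - 5 = -3)
X(N) = N*(2 + N)
k(r, A) = -27 + r*A**2 (k(r, A) = r*A**2 - 27 = -27 + r*A**2)
V(4, -19)*k(X(m(o)), a(3, -5)) = (4 - 2*(-19))*(-27 - 3*(2 - 3)*3**2) = (4 + 38)*(-27 - 3*(-1)*9) = 42*(-27 + 3*9) = 42*(-27 + 27) = 42*0 = 0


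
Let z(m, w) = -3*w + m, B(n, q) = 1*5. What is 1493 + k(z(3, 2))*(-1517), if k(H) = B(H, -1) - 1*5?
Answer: 1493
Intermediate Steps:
B(n, q) = 5
z(m, w) = m - 3*w
k(H) = 0 (k(H) = 5 - 1*5 = 5 - 5 = 0)
1493 + k(z(3, 2))*(-1517) = 1493 + 0*(-1517) = 1493 + 0 = 1493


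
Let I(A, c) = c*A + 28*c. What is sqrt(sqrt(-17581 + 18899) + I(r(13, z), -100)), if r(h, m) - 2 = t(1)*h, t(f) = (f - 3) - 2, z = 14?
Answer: sqrt(2200 + sqrt(1318)) ≈ 47.290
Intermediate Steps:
t(f) = -5 + f (t(f) = (-3 + f) - 2 = -5 + f)
r(h, m) = 2 - 4*h (r(h, m) = 2 + (-5 + 1)*h = 2 - 4*h)
I(A, c) = 28*c + A*c (I(A, c) = A*c + 28*c = 28*c + A*c)
sqrt(sqrt(-17581 + 18899) + I(r(13, z), -100)) = sqrt(sqrt(-17581 + 18899) - 100*(28 + (2 - 4*13))) = sqrt(sqrt(1318) - 100*(28 + (2 - 52))) = sqrt(sqrt(1318) - 100*(28 - 50)) = sqrt(sqrt(1318) - 100*(-22)) = sqrt(sqrt(1318) + 2200) = sqrt(2200 + sqrt(1318))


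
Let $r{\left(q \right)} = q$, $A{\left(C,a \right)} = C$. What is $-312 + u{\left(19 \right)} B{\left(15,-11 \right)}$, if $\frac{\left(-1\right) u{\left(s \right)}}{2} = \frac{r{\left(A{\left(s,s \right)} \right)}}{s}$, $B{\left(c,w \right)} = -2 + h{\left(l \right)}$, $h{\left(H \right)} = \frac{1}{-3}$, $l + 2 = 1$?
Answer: $- \frac{922}{3} \approx -307.33$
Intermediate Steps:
$l = -1$ ($l = -2 + 1 = -1$)
$h{\left(H \right)} = - \frac{1}{3}$
$B{\left(c,w \right)} = - \frac{7}{3}$ ($B{\left(c,w \right)} = -2 - \frac{1}{3} = - \frac{7}{3}$)
$u{\left(s \right)} = -2$ ($u{\left(s \right)} = - 2 \frac{s}{s} = \left(-2\right) 1 = -2$)
$-312 + u{\left(19 \right)} B{\left(15,-11 \right)} = -312 - - \frac{14}{3} = -312 + \frac{14}{3} = - \frac{922}{3}$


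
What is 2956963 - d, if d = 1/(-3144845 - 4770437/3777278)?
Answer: 35125641065675569439/11878958602347 ≈ 2.9570e+6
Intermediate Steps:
d = -3777278/11878958602347 (d = 1/(-3144845 - 4770437*1/3777278) = 1/(-3144845 - 4770437/3777278) = 1/(-11878958602347/3777278) = -3777278/11878958602347 ≈ -3.1798e-7)
2956963 - d = 2956963 - 1*(-3777278/11878958602347) = 2956963 + 3777278/11878958602347 = 35125641065675569439/11878958602347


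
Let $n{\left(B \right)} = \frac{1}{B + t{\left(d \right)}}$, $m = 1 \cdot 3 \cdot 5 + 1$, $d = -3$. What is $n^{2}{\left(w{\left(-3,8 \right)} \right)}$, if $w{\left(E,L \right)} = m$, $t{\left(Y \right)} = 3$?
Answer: $\frac{1}{361} \approx 0.0027701$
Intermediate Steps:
$m = 16$ ($m = 1 \cdot 15 + 1 = 15 + 1 = 16$)
$w{\left(E,L \right)} = 16$
$n{\left(B \right)} = \frac{1}{3 + B}$ ($n{\left(B \right)} = \frac{1}{B + 3} = \frac{1}{3 + B}$)
$n^{2}{\left(w{\left(-3,8 \right)} \right)} = \left(\frac{1}{3 + 16}\right)^{2} = \left(\frac{1}{19}\right)^{2} = \frac{1}{361}$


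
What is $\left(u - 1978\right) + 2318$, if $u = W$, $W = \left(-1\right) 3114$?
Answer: $-2774$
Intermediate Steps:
$W = -3114$
$u = -3114$
$\left(u - 1978\right) + 2318 = \left(-3114 - 1978\right) + 2318 = -5092 + 2318 = -2774$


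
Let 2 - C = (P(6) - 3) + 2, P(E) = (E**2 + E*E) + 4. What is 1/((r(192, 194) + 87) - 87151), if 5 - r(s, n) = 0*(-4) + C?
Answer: -1/86986 ≈ -1.1496e-5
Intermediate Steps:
P(E) = 4 + 2*E**2 (P(E) = (E**2 + E**2) + 4 = 2*E**2 + 4 = 4 + 2*E**2)
C = -73 (C = 2 - (((4 + 2*6**2) - 3) + 2) = 2 - (((4 + 2*36) - 3) + 2) = 2 - (((4 + 72) - 3) + 2) = 2 - ((76 - 3) + 2) = 2 - (73 + 2) = 2 - 1*75 = 2 - 75 = -73)
r(s, n) = 78 (r(s, n) = 5 - (0*(-4) - 73) = 5 - (0 - 73) = 5 - 1*(-73) = 5 + 73 = 78)
1/((r(192, 194) + 87) - 87151) = 1/((78 + 87) - 87151) = 1/(165 - 87151) = 1/(-86986) = -1/86986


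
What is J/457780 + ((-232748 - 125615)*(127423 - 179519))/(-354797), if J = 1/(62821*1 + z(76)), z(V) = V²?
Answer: -586258942245754916883/11141454130364020 ≈ -52620.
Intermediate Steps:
J = 1/68597 (J = 1/(62821*1 + 76²) = 1/(62821 + 5776) = 1/68597 ≈ 1.4578e-5)
J/457780 + ((-232748 - 125615)*(127423 - 179519))/(-354797) = (1/68597)/457780 + ((-232748 - 125615)*(127423 - 179519))/(-354797) = (1/68597)*(1/457780) - 358363*(-52096)*(-1/354797) = 1/31402334660 + 18669278848*(-1/354797) = 1/31402334660 - 18669278848/354797 = -586258942245754916883/11141454130364020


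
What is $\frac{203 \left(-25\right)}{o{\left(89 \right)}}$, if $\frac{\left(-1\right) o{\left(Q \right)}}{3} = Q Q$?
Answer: $\frac{5075}{23763} \approx 0.21357$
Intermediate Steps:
$o{\left(Q \right)} = - 3 Q^{2}$ ($o{\left(Q \right)} = - 3 Q Q = - 3 Q^{2}$)
$\frac{203 \left(-25\right)}{o{\left(89 \right)}} = \frac{203 \left(-25\right)}{\left(-3\right) 89^{2}} = - \frac{5075}{\left(-3\right) 7921} = - \frac{5075}{-23763} = \left(-5075\right) \left(- \frac{1}{23763}\right) = \frac{5075}{23763}$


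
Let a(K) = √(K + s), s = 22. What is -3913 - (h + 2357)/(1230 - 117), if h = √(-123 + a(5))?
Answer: -4357526/1113 - I*√(123 - 3*√3)/1113 ≈ -3915.1 - 0.0097518*I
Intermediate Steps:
a(K) = √(22 + K) (a(K) = √(K + 22) = √(22 + K))
h = √(-123 + 3*√3) (h = √(-123 + √(22 + 5)) = √(-123 + √27) = √(-123 + 3*√3) ≈ 10.854*I)
-3913 - (h + 2357)/(1230 - 117) = -3913 - (√(-123 + 3*√3) + 2357)/(1230 - 117) = -3913 - (2357 + √(-123 + 3*√3))/1113 = -3913 - (2357/1113 + √(-123 + 3*√3)/1113) = -3913 + (-2357/1113 - √(-123 + 3*√3)/1113) = -4357526/1113 - √(-123 + 3*√3)/1113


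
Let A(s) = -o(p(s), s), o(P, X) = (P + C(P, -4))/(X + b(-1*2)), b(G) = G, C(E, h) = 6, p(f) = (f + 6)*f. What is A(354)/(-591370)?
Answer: 5793/9461920 ≈ 0.00061224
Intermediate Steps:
p(f) = f*(6 + f) (p(f) = (6 + f)*f = f*(6 + f))
o(P, X) = (6 + P)/(-2 + X) (o(P, X) = (P + 6)/(X - 1*2) = (6 + P)/(X - 2) = (6 + P)/(-2 + X))
A(s) = -(6 + s*(6 + s))/(-2 + s)
A(354)/(-591370) = ((-6 - 1*354*(6 + 354))/(-2 + 354))/(-591370) = ((-6 - 1*354*360)/352)*(-1/591370) = ((-6 - 127440)/352)*(-1/591370) = ((1/352)*(-127446))*(-1/591370) = -5793/16*(-1/591370) = 5793/9461920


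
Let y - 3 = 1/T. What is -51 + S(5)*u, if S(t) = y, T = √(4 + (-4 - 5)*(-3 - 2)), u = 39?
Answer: 501/7 ≈ 71.571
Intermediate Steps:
T = 7 (T = √(4 - 9*(-5)) = √(4 + 45) = √49 = 7)
y = 22/7 (y = 3 + 1/7 = 3 + ⅐ = 22/7 ≈ 3.1429)
S(t) = 22/7
-51 + S(5)*u = -51 + (22/7)*39 = -51 + 858/7 = 501/7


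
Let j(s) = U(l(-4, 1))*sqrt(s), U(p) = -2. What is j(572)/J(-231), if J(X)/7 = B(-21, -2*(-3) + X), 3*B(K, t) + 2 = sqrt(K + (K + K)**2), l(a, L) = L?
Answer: -24*sqrt(143)/12173 - 12*sqrt(249249)/12173 ≈ -0.51573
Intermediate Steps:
j(s) = -2*sqrt(s)
B(K, t) = -2/3 + sqrt(K + 4*K**2)/3 (B(K, t) = -2/3 + sqrt(K + (K + K)**2)/3 = -2/3 + sqrt(K + (2*K)**2)/3 = -2/3 + sqrt(K + 4*K**2)/3)
J(X) = -14/3 + 7*sqrt(1743)/3 (J(X) = 7*(-2/3 + sqrt(-21*(1 + 4*(-21)))/3) = 7*(-2/3 + sqrt(-21*(1 - 84))/3) = 7*(-2/3 + sqrt(-21*(-83))/3) = 7*(-2/3 + sqrt(1743)/3) = -14/3 + 7*sqrt(1743)/3)
j(572)/J(-231) = (-4*sqrt(143))/(-14/3 + 7*sqrt(1743)/3) = -4*sqrt(143)/(-14/3 + 7*sqrt(1743)/3)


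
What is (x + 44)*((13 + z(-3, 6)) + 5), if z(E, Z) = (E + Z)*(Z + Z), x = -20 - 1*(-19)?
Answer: 2322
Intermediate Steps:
x = -1 (x = -20 + 19 = -1)
z(E, Z) = 2*Z*(E + Z) (z(E, Z) = (E + Z)*(2*Z) = 2*Z*(E + Z))
(x + 44)*((13 + z(-3, 6)) + 5) = (-1 + 44)*((13 + 2*6*(-3 + 6)) + 5) = 43*((13 + 2*6*3) + 5) = 43*((13 + 36) + 5) = 43*(49 + 5) = 43*54 = 2322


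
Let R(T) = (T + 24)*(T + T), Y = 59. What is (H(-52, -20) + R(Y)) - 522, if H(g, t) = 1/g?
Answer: 482143/52 ≈ 9272.0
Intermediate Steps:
R(T) = 2*T*(24 + T) (R(T) = (24 + T)*(2*T) = 2*T*(24 + T))
(H(-52, -20) + R(Y)) - 522 = (1/(-52) + 2*59*(24 + 59)) - 522 = (-1/52 + 2*59*83) - 522 = (-1/52 + 9794) - 522 = 509287/52 - 522 = 482143/52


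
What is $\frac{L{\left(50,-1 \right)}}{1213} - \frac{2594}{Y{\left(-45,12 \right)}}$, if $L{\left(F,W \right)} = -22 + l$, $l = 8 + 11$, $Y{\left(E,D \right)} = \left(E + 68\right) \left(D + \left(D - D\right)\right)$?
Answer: $- \frac{1573675}{167394} \approx -9.401$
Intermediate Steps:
$Y{\left(E,D \right)} = D \left(68 + E\right)$ ($Y{\left(E,D \right)} = \left(68 + E\right) \left(D + 0\right) = \left(68 + E\right) D = D \left(68 + E\right)$)
$l = 19$
$L{\left(F,W \right)} = -3$ ($L{\left(F,W \right)} = -22 + 19 = -3$)
$\frac{L{\left(50,-1 \right)}}{1213} - \frac{2594}{Y{\left(-45,12 \right)}} = - \frac{3}{1213} - \frac{2594}{12 \left(68 - 45\right)} = \left(-3\right) \frac{1}{1213} - \frac{2594}{12 \cdot 23} = - \frac{3}{1213} - \frac{2594}{276} = - \frac{3}{1213} - \frac{1297}{138} = - \frac{1573675}{167394}$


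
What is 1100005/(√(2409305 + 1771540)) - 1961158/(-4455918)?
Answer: 980579/2227959 + 220001*√4180845/836169 ≈ 538.42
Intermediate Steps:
1100005/(√(2409305 + 1771540)) - 1961158/(-4455918) = 1100005/(√4180845) - 1961158*(-1/4455918) = 1100005*(√4180845/4180845) + 980579/2227959 = 220001*√4180845/836169 + 980579/2227959 = 980579/2227959 + 220001*√4180845/836169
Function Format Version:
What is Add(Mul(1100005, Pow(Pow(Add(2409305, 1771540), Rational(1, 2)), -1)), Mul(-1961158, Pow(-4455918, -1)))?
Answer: Add(Rational(980579, 2227959), Mul(Rational(220001, 836169), Pow(4180845, Rational(1, 2)))) ≈ 538.42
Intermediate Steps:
Add(Mul(1100005, Pow(Pow(Add(2409305, 1771540), Rational(1, 2)), -1)), Mul(-1961158, Pow(-4455918, -1))) = Add(Mul(1100005, Pow(Pow(4180845, Rational(1, 2)), -1)), Mul(-1961158, Rational(-1, 4455918))) = Add(Mul(1100005, Mul(Rational(1, 4180845), Pow(4180845, Rational(1, 2)))), Rational(980579, 2227959)) = Add(Mul(Rational(220001, 836169), Pow(4180845, Rational(1, 2))), Rational(980579, 2227959)) = Add(Rational(980579, 2227959), Mul(Rational(220001, 836169), Pow(4180845, Rational(1, 2))))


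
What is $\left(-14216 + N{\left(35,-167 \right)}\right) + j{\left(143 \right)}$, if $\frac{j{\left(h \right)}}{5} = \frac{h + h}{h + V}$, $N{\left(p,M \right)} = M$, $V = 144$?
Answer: $- \frac{4126491}{287} \approx -14378.0$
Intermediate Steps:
$j{\left(h \right)} = \frac{10 h}{144 + h}$ ($j{\left(h \right)} = 5 \frac{h + h}{h + 144} = 5 \frac{2 h}{144 + h} = \frac{10 h}{144 + h}$)
$\left(-14216 + N{\left(35,-167 \right)}\right) + j{\left(143 \right)} = \left(-14216 - 167\right) + 10 \cdot 143 \frac{1}{144 + 143} = -14383 + 10 \cdot 143 \cdot \frac{1}{287} = -14383 + \frac{1430}{287} = - \frac{4126491}{287}$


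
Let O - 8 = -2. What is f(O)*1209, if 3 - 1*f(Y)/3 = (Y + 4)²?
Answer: -351819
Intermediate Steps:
O = 6 (O = 8 - 2 = 6)
f(Y) = 9 - 3*(4 + Y)² (f(Y) = 9 - 3*(Y + 4)² = 9 - 3*(4 + Y)²)
f(O)*1209 = (9 - 3*(4 + 6)²)*1209 = (9 - 3*10²)*1209 = (9 - 3*100)*1209 = (9 - 300)*1209 = -291*1209 = -351819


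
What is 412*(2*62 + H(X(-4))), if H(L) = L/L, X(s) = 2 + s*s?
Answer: 51500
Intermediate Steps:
X(s) = 2 + s**2
H(L) = 1
412*(2*62 + H(X(-4))) = 412*(2*62 + 1) = 412*(124 + 1) = 412*125 = 51500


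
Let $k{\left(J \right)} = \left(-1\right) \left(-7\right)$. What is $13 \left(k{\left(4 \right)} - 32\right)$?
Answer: $-325$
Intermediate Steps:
$k{\left(J \right)} = 7$
$13 \left(k{\left(4 \right)} - 32\right) = 13 \left(7 - 32\right) = 13 \left(-25\right) = -325$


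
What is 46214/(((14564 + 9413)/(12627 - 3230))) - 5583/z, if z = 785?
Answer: 340770408439/18821945 ≈ 18105.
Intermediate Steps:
46214/(((14564 + 9413)/(12627 - 3230))) - 5583/z = 46214/(((14564 + 9413)/(12627 - 3230))) - 5583/785 = 46214/((23977/9397)) - 5583*1/785 = 46214/((23977*(1/9397))) - 5583/785 = 46214/(23977/9397) - 5583/785 = 46214*(9397/23977) - 5583/785 = 434272958/23977 - 5583/785 = 340770408439/18821945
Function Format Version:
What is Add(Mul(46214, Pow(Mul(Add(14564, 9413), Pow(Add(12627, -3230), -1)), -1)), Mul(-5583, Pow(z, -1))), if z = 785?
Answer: Rational(340770408439, 18821945) ≈ 18105.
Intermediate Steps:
Add(Mul(46214, Pow(Mul(Add(14564, 9413), Pow(Add(12627, -3230), -1)), -1)), Mul(-5583, Pow(z, -1))) = Add(Mul(46214, Pow(Mul(Add(14564, 9413), Pow(Add(12627, -3230), -1)), -1)), Mul(-5583, Pow(785, -1))) = Add(Mul(46214, Pow(Mul(23977, Pow(9397, -1)), -1)), Mul(-5583, Rational(1, 785))) = Add(Mul(46214, Pow(Mul(23977, Rational(1, 9397)), -1)), Rational(-5583, 785)) = Add(Mul(46214, Pow(Rational(23977, 9397), -1)), Rational(-5583, 785)) = Add(Mul(46214, Rational(9397, 23977)), Rational(-5583, 785)) = Add(Rational(434272958, 23977), Rational(-5583, 785)) = Rational(340770408439, 18821945)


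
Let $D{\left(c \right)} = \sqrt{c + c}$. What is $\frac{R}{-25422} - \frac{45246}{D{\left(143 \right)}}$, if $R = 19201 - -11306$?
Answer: $- \frac{10169}{8474} - \frac{22623 \sqrt{286}}{143} \approx -2676.7$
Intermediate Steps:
$D{\left(c \right)} = \sqrt{2} \sqrt{c}$ ($D{\left(c \right)} = \sqrt{2 c} = \sqrt{2} \sqrt{c}$)
$R = 30507$ ($R = 19201 + 11306 = 30507$)
$\frac{R}{-25422} - \frac{45246}{D{\left(143 \right)}} = \frac{30507}{-25422} - \frac{45246}{\sqrt{2} \sqrt{143}} = 30507 \left(- \frac{1}{25422}\right) - \frac{45246}{\sqrt{286}} = - \frac{10169}{8474} - 45246 \frac{\sqrt{286}}{286} = - \frac{10169}{8474} - \frac{22623 \sqrt{286}}{143}$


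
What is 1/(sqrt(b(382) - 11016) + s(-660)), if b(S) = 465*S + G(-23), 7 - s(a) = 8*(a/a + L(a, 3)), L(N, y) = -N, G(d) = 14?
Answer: -5281/27722333 - 2*sqrt(41657)/27722333 ≈ -0.00020522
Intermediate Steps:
s(a) = -1 + 8*a (s(a) = 7 - 8*(a/a - a) = 7 - 8*(1 - a) = 7 - (8 - 8*a) = 7 + (-8 + 8*a) = -1 + 8*a)
b(S) = 14 + 465*S (b(S) = 465*S + 14 = 14 + 465*S)
1/(sqrt(b(382) - 11016) + s(-660)) = 1/(sqrt((14 + 465*382) - 11016) + (-1 + 8*(-660))) = 1/(sqrt((14 + 177630) - 11016) + (-1 - 5280)) = 1/(sqrt(177644 - 11016) - 5281) = 1/(sqrt(166628) - 5281) = 1/(2*sqrt(41657) - 5281) = 1/(-5281 + 2*sqrt(41657))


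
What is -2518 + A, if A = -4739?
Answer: -7257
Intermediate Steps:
-2518 + A = -2518 - 4739 = -7257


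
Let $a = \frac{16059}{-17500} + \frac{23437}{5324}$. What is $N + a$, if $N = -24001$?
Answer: $- \frac{279481065077}{11646250} \approx -23998.0$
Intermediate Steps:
$a = \frac{40581173}{11646250}$ ($a = 16059 \left(- \frac{1}{17500}\right) + 23437 \cdot \frac{1}{5324} = - \frac{16059}{17500} + \frac{23437}{5324} = \frac{40581173}{11646250} \approx 3.4845$)
$N + a = -24001 + \frac{40581173}{11646250} = - \frac{279481065077}{11646250}$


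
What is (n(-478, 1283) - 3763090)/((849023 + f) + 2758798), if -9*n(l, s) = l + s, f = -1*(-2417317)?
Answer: -33868615/54226242 ≈ -0.62458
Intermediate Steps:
f = 2417317
n(l, s) = -l/9 - s/9 (n(l, s) = -(l + s)/9 = -l/9 - s/9)
(n(-478, 1283) - 3763090)/((849023 + f) + 2758798) = ((-⅑*(-478) - ⅑*1283) - 3763090)/((849023 + 2417317) + 2758798) = ((478/9 - 1283/9) - 3763090)/(3266340 + 2758798) = (-805/9 - 3763090)/6025138 = -33868615/9*1/6025138 = -33868615/54226242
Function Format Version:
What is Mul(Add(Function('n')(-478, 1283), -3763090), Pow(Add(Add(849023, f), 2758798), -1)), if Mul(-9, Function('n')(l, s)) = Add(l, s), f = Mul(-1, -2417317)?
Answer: Rational(-33868615, 54226242) ≈ -0.62458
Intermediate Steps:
f = 2417317
Function('n')(l, s) = Add(Mul(Rational(-1, 9), l), Mul(Rational(-1, 9), s)) (Function('n')(l, s) = Mul(Rational(-1, 9), Add(l, s)) = Add(Mul(Rational(-1, 9), l), Mul(Rational(-1, 9), s)))
Mul(Add(Function('n')(-478, 1283), -3763090), Pow(Add(Add(849023, f), 2758798), -1)) = Mul(Add(Add(Mul(Rational(-1, 9), -478), Mul(Rational(-1, 9), 1283)), -3763090), Pow(Add(Add(849023, 2417317), 2758798), -1)) = Mul(Add(Add(Rational(478, 9), Rational(-1283, 9)), -3763090), Pow(Add(3266340, 2758798), -1)) = Mul(Add(Rational(-805, 9), -3763090), Pow(6025138, -1)) = Mul(Rational(-33868615, 9), Rational(1, 6025138)) = Rational(-33868615, 54226242)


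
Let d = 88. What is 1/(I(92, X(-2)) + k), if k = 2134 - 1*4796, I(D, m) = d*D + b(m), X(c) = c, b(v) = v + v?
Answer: 1/5430 ≈ 0.00018416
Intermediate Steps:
b(v) = 2*v
I(D, m) = 2*m + 88*D (I(D, m) = 88*D + 2*m = 2*m + 88*D)
k = -2662 (k = 2134 - 4796 = -2662)
1/(I(92, X(-2)) + k) = 1/((2*(-2) + 88*92) - 2662) = 1/((-4 + 8096) - 2662) = 1/(8092 - 2662) = 1/5430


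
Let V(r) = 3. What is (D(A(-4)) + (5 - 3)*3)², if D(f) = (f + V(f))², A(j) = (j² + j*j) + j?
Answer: 935089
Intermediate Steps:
A(j) = j + 2*j² (A(j) = (j² + j²) + j = 2*j² + j = j + 2*j²)
D(f) = (3 + f)² (D(f) = (f + 3)² = (3 + f)²)
(D(A(-4)) + (5 - 3)*3)² = ((3 - 4*(1 + 2*(-4)))² + (5 - 3)*3)² = ((3 - 4*(1 - 8))² + 2*3)² = ((3 - 4*(-7))² + 6)² = ((3 + 28)² + 6)² = (31² + 6)² = (961 + 6)² = 967² = 935089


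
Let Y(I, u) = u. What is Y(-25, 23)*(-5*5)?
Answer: -575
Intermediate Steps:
Y(-25, 23)*(-5*5) = 23*(-5*5) = 23*(-25) = -575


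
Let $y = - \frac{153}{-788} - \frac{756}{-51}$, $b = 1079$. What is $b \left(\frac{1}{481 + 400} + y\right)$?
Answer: $\frac{191253109307}{11801876} \approx 16205.0$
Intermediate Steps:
$y = \frac{201177}{13396}$ ($y = \left(-153\right) \left(- \frac{1}{788}\right) - - \frac{252}{17} = \frac{153}{788} + \frac{252}{17} = \frac{201177}{13396} \approx 15.018$)
$b \left(\frac{1}{481 + 400} + y\right) = 1079 \left(\frac{1}{481 + 400} + \frac{201177}{13396}\right) = 1079 \left(\frac{1}{881} + \frac{201177}{13396}\right) = 1079 \cdot \frac{177250333}{11801876} = \frac{191253109307}{11801876}$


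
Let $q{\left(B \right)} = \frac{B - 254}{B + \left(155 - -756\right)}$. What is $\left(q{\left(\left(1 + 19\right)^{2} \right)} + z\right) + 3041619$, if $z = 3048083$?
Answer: $\frac{7983599468}{1311} \approx 6.0897 \cdot 10^{6}$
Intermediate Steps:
$q{\left(B \right)} = \frac{-254 + B}{911 + B}$ ($q{\left(B \right)} = \frac{-254 + B}{B + \left(155 + 756\right)} = \frac{-254 + B}{B + 911} = \frac{-254 + B}{911 + B}$)
$\left(q{\left(\left(1 + 19\right)^{2} \right)} + z\right) + 3041619 = \left(\frac{-254 + \left(1 + 19\right)^{2}}{911 + \left(1 + 19\right)^{2}} + 3048083\right) + 3041619 = \left(\frac{-254 + 20^{2}}{911 + 20^{2}} + 3048083\right) + 3041619 = \left(\frac{-254 + 400}{911 + 400} + 3048083\right) + 3041619 = \left(\frac{1}{1311} \cdot 146 + 3048083\right) + 3041619 = \left(\frac{146}{1311} + 3048083\right) + 3041619 = \frac{3996036959}{1311} + 3041619 = \frac{7983599468}{1311}$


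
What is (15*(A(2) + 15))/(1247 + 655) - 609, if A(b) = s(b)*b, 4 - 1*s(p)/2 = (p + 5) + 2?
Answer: -386131/634 ≈ -609.04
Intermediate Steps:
s(p) = -6 - 2*p (s(p) = 8 - 2*((p + 5) + 2) = 8 - 2*((5 + p) + 2) = 8 - 2*(7 + p) = 8 + (-14 - 2*p) = -6 - 2*p)
A(b) = b*(-6 - 2*b) (A(b) = (-6 - 2*b)*b = b*(-6 - 2*b))
(15*(A(2) + 15))/(1247 + 655) - 609 = (15*(-2*2*(3 + 2) + 15))/(1247 + 655) - 609 = (15*(-2*2*5 + 15))/1902 - 609 = (15*(-20 + 15))*(1/1902) - 609 = (15*(-5))*(1/1902) - 609 = -75*1/1902 - 609 = -25/634 - 609 = -386131/634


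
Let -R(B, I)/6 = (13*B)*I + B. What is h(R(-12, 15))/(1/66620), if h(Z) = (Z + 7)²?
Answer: 13280441245820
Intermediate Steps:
R(B, I) = -6*B - 78*B*I (R(B, I) = -6*((13*B)*I + B) = -6*(13*B*I + B) = -6*(B + 13*B*I) = -6*B - 78*B*I)
h(Z) = (7 + Z)²
h(R(-12, 15))/(1/66620) = (7 - 6*(-12)*(1 + 13*15))²/(1/66620) = (7 - 6*(-12)*(1 + 195))²/(1/66620) = (7 - 6*(-12)*196)²*66620 = (7 + 14112)²*66620 = 14119²*66620 = 199346161*66620 = 13280441245820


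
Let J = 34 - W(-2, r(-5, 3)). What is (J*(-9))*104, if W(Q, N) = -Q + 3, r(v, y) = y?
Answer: -27144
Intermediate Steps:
W(Q, N) = 3 - Q
J = 29 (J = 34 - (3 - 1*(-2)) = 34 - (3 + 2) = 34 - 1*5 = 34 - 5 = 29)
(J*(-9))*104 = (29*(-9))*104 = -261*104 = -27144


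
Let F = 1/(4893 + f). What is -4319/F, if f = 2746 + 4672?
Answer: -53171209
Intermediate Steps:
f = 7418
F = 1/12311 (F = 1/(4893 + 7418) = 1/12311 ≈ 8.1228e-5)
-4319/F = -4319/1/12311 = -4319*12311 = -53171209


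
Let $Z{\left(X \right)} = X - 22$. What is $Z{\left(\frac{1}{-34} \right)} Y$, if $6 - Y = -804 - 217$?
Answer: $- \frac{769223}{34} \approx -22624.0$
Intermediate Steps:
$Y = 1027$ ($Y = 6 - \left(-804 - 217\right) = 6 - -1021 = 6 + 1021 = 1027$)
$Z{\left(X \right)} = -22 + X$ ($Z{\left(X \right)} = X - 22 = -22 + X$)
$Z{\left(\frac{1}{-34} \right)} Y = \left(-22 + \frac{1}{-34}\right) 1027 = \left(-22 - \frac{1}{34}\right) 1027 = \left(- \frac{749}{34}\right) 1027 = - \frac{769223}{34}$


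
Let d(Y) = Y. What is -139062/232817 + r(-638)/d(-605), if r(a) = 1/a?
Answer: -53676308563/89865033830 ≈ -0.59730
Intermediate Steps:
-139062/232817 + r(-638)/d(-605) = -139062/232817 + 1/(-638*(-605)) = -139062*1/232817 - 1/638*(-1/605) = -139062/232817 + 1/385990 = -53676308563/89865033830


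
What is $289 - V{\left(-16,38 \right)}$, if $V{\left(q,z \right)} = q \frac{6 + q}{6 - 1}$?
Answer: $257$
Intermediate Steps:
$V{\left(q,z \right)} = q \left(\frac{6}{5} + \frac{q}{5}\right)$ ($V{\left(q,z \right)} = q \frac{6 + q}{5} = q \left(6 + q\right) \frac{1}{5} = q \left(\frac{6}{5} + \frac{q}{5}\right)$)
$289 - V{\left(-16,38 \right)} = 289 - \frac{1}{5} \left(-16\right) \left(6 - 16\right) = 289 - \frac{1}{5} \left(-16\right) \left(-10\right) = 289 - 32 = 257$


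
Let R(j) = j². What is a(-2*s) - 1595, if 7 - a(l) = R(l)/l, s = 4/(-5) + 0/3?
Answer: -7948/5 ≈ -1589.6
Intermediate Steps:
s = -⅘ (s = 4*(-⅕) + 0*(⅓) = -⅘ + 0 = -⅘ ≈ -0.80000)
a(l) = 7 - l (a(l) = 7 - l²/l = 7 - l)
a(-2*s) - 1595 = (7 - (-2)*(-4)/5) - 1595 = (7 - 1*8/5) - 1595 = (7 - 8/5) - 1595 = 27/5 - 1595 = -7948/5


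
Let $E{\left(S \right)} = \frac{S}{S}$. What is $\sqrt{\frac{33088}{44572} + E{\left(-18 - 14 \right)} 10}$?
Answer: $\frac{\sqrt{11023466}}{1013} \approx 3.2776$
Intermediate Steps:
$E{\left(S \right)} = 1$
$\sqrt{\frac{33088}{44572} + E{\left(-18 - 14 \right)} 10} = \sqrt{\frac{33088}{44572} + 1 \cdot 10} = \sqrt{33088 \cdot \frac{1}{44572} + 10} = \sqrt{\frac{752}{1013} + 10} = \sqrt{\frac{10882}{1013}} = \frac{\sqrt{11023466}}{1013}$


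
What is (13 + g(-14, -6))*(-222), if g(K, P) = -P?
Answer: -4218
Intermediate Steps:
(13 + g(-14, -6))*(-222) = (13 - 1*(-6))*(-222) = (13 + 6)*(-222) = 19*(-222) = -4218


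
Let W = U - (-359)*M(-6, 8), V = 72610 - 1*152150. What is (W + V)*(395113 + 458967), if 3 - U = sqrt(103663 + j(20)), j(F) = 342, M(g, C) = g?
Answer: -69770649280 - 854080*sqrt(104005) ≈ -7.0046e+10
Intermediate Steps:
V = -79540 (V = 72610 - 152150 = -79540)
U = 3 - sqrt(104005) (U = 3 - sqrt(103663 + 342) = 3 - sqrt(104005) ≈ -319.50)
W = -2151 - sqrt(104005) (W = (3 - sqrt(104005)) - (-359)*(-6) = (3 - sqrt(104005)) - 1*2154 = (3 - sqrt(104005)) - 2154 = -2151 - sqrt(104005) ≈ -2473.5)
(W + V)*(395113 + 458967) = ((-2151 - sqrt(104005)) - 79540)*(395113 + 458967) = (-81691 - sqrt(104005))*854080 = -69770649280 - 854080*sqrt(104005)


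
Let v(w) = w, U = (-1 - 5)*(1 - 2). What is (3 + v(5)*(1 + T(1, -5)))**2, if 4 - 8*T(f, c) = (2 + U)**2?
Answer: 3481/4 ≈ 870.25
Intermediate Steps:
U = 6 (U = -6*(-1) = 6)
T(f, c) = -15/2 (T(f, c) = 1/2 - (2 + 6)**2/8 = 1/2 - 1/8*8**2 = 1/2 - 1/8*64 = 1/2 - 8 = -15/2)
(3 + v(5)*(1 + T(1, -5)))**2 = (3 + 5*(1 - 15/2))**2 = (3 + 5*(-13/2))**2 = (3 - 65/2)**2 = (-59/2)**2 = 3481/4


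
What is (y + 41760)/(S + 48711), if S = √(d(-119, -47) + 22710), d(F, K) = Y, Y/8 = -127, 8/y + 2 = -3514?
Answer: 596012176006/695212769311 - 36707038*√21694/2085638307933 ≈ 0.85472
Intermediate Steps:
y = -2/879 (y = 8/(-2 - 3514) = 8/(-3516) = 8*(-1/3516) = -2/879 ≈ -0.0022753)
Y = -1016 (Y = 8*(-127) = -1016)
d(F, K) = -1016
S = √21694 (S = √(-1016 + 22710) = √21694 ≈ 147.29)
(y + 41760)/(S + 48711) = (-2/879 + 41760)/(√21694 + 48711) = 36707038/(879*(48711 + √21694))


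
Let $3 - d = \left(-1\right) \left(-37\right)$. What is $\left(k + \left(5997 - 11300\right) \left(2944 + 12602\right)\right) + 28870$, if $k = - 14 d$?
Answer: $-82411092$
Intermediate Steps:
$d = -34$ ($d = 3 - \left(-1\right) \left(-37\right) = 3 - 37 = -34$)
$k = 476$ ($k = \left(-14\right) \left(-34\right) = 476$)
$\left(k + \left(5997 - 11300\right) \left(2944 + 12602\right)\right) + 28870 = \left(476 + \left(5997 - 11300\right) \left(2944 + 12602\right)\right) + 28870 = \left(476 - 82440438\right) + 28870 = -82439962 + 28870 = -82411092$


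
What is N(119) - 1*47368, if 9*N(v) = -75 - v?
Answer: -426506/9 ≈ -47390.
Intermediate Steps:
N(v) = -25/3 - v/9 (N(v) = (-75 - v)/9 = -25/3 - v/9)
N(119) - 1*47368 = (-25/3 - ⅑*119) - 1*47368 = (-25/3 - 119/9) - 47368 = -194/9 - 47368 = -426506/9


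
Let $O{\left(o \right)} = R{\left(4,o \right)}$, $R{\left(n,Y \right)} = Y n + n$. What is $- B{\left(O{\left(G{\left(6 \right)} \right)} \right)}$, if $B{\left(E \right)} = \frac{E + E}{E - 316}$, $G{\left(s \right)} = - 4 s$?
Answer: $- \frac{23}{51} \approx -0.45098$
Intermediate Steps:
$R{\left(n,Y \right)} = n + Y n$
$O{\left(o \right)} = 4 + 4 o$ ($O{\left(o \right)} = 4 \left(1 + o\right) = 4 + 4 o$)
$B{\left(E \right)} = \frac{2 E}{-316 + E}$
$- B{\left(O{\left(G{\left(6 \right)} \right)} \right)} = - \frac{2 \left(4 + 4 \left(\left(-4\right) 6\right)\right)}{-316 + \left(4 + 4 \left(\left(-4\right) 6\right)\right)} = - \frac{2 \left(4 + 4 \left(-24\right)\right)}{-316 + \left(4 + 4 \left(-24\right)\right)} = - \frac{2 \left(4 - 96\right)}{-316 + \left(4 - 96\right)} = - \frac{2 \left(-92\right)}{-316 - 92} = - \frac{2 \left(-92\right)}{-408} = - \frac{2 \left(-92\right) \left(-1\right)}{408} = \left(-1\right) \frac{23}{51} = - \frac{23}{51}$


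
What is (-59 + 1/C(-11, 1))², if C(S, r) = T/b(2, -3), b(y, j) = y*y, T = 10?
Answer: 85849/25 ≈ 3434.0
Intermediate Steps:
b(y, j) = y²
C(S, r) = 5/2 (C(S, r) = 10/(2²) = 10/4 = 10*(¼) = 5/2)
(-59 + 1/C(-11, 1))² = (-59 + 1/(5/2))² = (-59 + ⅖)² = (-293/5)² = 85849/25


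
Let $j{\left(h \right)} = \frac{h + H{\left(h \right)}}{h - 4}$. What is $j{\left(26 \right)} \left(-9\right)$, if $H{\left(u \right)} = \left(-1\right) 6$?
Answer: $- \frac{90}{11} \approx -8.1818$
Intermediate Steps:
$H{\left(u \right)} = -6$
$j{\left(h \right)} = \frac{-6 + h}{-4 + h}$ ($j{\left(h \right)} = \frac{h - 6}{h - 4} = \frac{-6 + h}{-4 + h}$)
$j{\left(26 \right)} \left(-9\right) = \frac{-6 + 26}{-4 + 26} \left(-9\right) = \frac{1}{22} \cdot 20 \left(-9\right) = \frac{10}{11} \left(-9\right) = - \frac{90}{11}$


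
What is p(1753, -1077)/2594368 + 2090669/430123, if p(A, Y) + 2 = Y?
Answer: 5423500649475/1115897347264 ≈ 4.8602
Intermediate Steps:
p(A, Y) = -2 + Y
p(1753, -1077)/2594368 + 2090669/430123 = (-2 - 1077)/2594368 + 2090669/430123 = -1079*1/2594368 + 2090669*(1/430123) = -1079/2594368 + 2090669/430123 = 5423500649475/1115897347264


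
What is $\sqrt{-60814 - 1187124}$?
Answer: $i \sqrt{1247938} \approx 1117.1 i$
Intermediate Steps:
$\sqrt{-60814 - 1187124} = \sqrt{-1247938} = i \sqrt{1247938}$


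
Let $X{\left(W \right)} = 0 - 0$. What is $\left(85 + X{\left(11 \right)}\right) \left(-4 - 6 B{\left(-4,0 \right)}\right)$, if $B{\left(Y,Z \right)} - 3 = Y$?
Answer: $170$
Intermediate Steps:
$X{\left(W \right)} = 0$ ($X{\left(W \right)} = 0 + 0 = 0$)
$B{\left(Y,Z \right)} = 3 + Y$
$\left(85 + X{\left(11 \right)}\right) \left(-4 - 6 B{\left(-4,0 \right)}\right) = \left(85 + 0\right) \left(-4 - 6 \left(3 - 4\right)\right) = 85 \left(-4 - -6\right) = 85 \left(-4 + 6\right) = 85 \cdot 2 = 170$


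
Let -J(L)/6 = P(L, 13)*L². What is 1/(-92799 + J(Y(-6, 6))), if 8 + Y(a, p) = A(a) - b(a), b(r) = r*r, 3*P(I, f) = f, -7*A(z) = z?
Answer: -49/6918455 ≈ -7.0825e-6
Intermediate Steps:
A(z) = -z/7
P(I, f) = f/3
b(r) = r²
Y(a, p) = -8 - a² - a/7 (Y(a, p) = -8 + (-a/7 - a²) = -8 + (-a² - a/7) = -8 - a² - a/7)
J(L) = -26*L² (J(L) = -6*(⅓)*13*L² = -26*L²)
1/(-92799 + J(Y(-6, 6))) = 1/(-92799 - 26*(-8 - 1*(-6)² - ⅐*(-6))²) = 1/(-92799 - 26*(-8 - 1*36 + 6/7)²) = 1/(-92799 - 26*(-8 - 36 + 6/7)²) = 1/(-92799 - 26*(-302/7)²) = 1/(-92799 - 26*91204/49) = 1/(-92799 - 2371304/49) = 1/(-6918455/49) = -49/6918455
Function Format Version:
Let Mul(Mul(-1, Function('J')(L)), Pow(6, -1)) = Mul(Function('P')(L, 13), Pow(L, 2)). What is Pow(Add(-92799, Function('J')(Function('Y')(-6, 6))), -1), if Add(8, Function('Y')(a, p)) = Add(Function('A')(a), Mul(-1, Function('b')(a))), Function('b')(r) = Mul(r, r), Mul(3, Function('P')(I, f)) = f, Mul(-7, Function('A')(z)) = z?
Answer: Rational(-49, 6918455) ≈ -7.0825e-6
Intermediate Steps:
Function('A')(z) = Mul(Rational(-1, 7), z)
Function('P')(I, f) = Mul(Rational(1, 3), f)
Function('b')(r) = Pow(r, 2)
Function('Y')(a, p) = Add(-8, Mul(-1, Pow(a, 2)), Mul(Rational(-1, 7), a)) (Function('Y')(a, p) = Add(-8, Add(Mul(Rational(-1, 7), a), Mul(-1, Pow(a, 2)))) = Add(-8, Add(Mul(-1, Pow(a, 2)), Mul(Rational(-1, 7), a))) = Add(-8, Mul(-1, Pow(a, 2)), Mul(Rational(-1, 7), a)))
Function('J')(L) = Mul(-26, Pow(L, 2)) (Function('J')(L) = Mul(-6, Mul(Mul(Rational(1, 3), 13), Pow(L, 2))) = Mul(-6, Mul(Rational(13, 3), Pow(L, 2))) = Mul(-26, Pow(L, 2)))
Pow(Add(-92799, Function('J')(Function('Y')(-6, 6))), -1) = Pow(Add(-92799, Mul(-26, Pow(Add(-8, Mul(-1, Pow(-6, 2)), Mul(Rational(-1, 7), -6)), 2))), -1) = Pow(Add(-92799, Mul(-26, Pow(Add(-8, Mul(-1, 36), Rational(6, 7)), 2))), -1) = Pow(Add(-92799, Mul(-26, Pow(Add(-8, -36, Rational(6, 7)), 2))), -1) = Pow(Add(-92799, Mul(-26, Pow(Rational(-302, 7), 2))), -1) = Pow(Add(-92799, Mul(-26, Rational(91204, 49))), -1) = Pow(Add(-92799, Rational(-2371304, 49)), -1) = Pow(Rational(-6918455, 49), -1) = Rational(-49, 6918455)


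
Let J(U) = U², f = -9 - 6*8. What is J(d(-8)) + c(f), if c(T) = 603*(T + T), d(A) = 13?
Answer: -68573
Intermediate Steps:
f = -57 (f = -9 - 48 = -57)
c(T) = 1206*T (c(T) = 603*(2*T) = 1206*T)
J(d(-8)) + c(f) = 13² + 1206*(-57) = 169 - 68742 = -68573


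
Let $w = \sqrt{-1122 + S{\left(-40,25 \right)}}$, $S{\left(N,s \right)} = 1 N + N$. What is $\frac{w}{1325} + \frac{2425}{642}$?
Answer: $\frac{2425}{642} + \frac{i \sqrt{1202}}{1325} \approx 3.7773 + 0.026166 i$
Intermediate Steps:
$S{\left(N,s \right)} = 2 N$ ($S{\left(N,s \right)} = N + N = 2 N$)
$w = i \sqrt{1202}$ ($w = \sqrt{-1122 + 2 \left(-40\right)} = \sqrt{-1122 - 80} = \sqrt{-1202} = i \sqrt{1202} \approx 34.67 i$)
$\frac{w}{1325} + \frac{2425}{642} = \frac{i \sqrt{1202}}{1325} + \frac{2425}{642} = \frac{2425}{642} + \frac{i \sqrt{1202}}{1325}$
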